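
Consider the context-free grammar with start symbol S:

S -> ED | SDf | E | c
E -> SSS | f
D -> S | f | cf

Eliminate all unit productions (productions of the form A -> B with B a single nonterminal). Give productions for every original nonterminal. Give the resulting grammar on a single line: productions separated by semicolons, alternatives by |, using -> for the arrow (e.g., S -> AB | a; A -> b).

S -> c | f | ED | SDf | SSS; D -> c | f | ED | cf | SDf | SSS; E -> f | SSS

Unit productions: D->S, S->E.
Unit pairs (A ⇒* B via units): (D,E), (D,S), (S,E).
S: inherits non-unit rules of {E, S} → ED | SDf | SSS | c | f.
D: inherits non-unit rules of {D, E, S} → ED | SDf | SSS | c | cf | f.
E: inherits non-unit rules of {E} → SSS | f.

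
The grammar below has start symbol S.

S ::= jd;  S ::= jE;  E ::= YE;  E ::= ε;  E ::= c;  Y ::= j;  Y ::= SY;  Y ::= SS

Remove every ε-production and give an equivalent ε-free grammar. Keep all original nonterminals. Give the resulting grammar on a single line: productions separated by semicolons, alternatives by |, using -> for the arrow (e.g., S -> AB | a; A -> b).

Nullable set: {E}.
S -> jE: E nullable, giving j | jE.
Drop E -> ε.
E -> YE: E nullable, giving Y | YE.
Unchanged (no nullable symbols): S -> jd; E -> c; Y -> SS; Y -> SY; Y -> j.

S -> j | jE | jd; E -> Y | c | YE; Y -> j | SS | SY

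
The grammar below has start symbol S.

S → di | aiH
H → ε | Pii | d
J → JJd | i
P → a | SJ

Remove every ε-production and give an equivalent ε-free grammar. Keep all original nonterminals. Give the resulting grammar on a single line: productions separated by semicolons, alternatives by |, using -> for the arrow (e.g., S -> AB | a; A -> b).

S -> ai | di | aiH; H -> d | Pii; J -> i | JJd; P -> a | SJ

Nullable set: {H}.
S -> aiH: H nullable, giving ai | aiH.
Drop H -> ε.
Unchanged (no nullable symbols): S -> di; H -> Pii; H -> d; J -> JJd; J -> i; P -> SJ; P -> a.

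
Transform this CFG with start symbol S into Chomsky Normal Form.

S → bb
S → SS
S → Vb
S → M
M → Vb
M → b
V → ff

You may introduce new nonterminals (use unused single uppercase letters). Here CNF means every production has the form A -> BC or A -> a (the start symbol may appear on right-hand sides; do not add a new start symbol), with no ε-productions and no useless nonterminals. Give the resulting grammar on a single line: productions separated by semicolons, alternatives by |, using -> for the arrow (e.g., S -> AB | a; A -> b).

S -> b | AA | SS | VA; A -> b; B -> f; V -> BB

No ε-productions.
After unit-elimination: S -> b | SS | Vb | bb; M -> b | Vb; V -> ff.
TERM: introduce A -> b, B -> f and substitute in every rule of length ≥2.
Drop unreachable/unproductive: M.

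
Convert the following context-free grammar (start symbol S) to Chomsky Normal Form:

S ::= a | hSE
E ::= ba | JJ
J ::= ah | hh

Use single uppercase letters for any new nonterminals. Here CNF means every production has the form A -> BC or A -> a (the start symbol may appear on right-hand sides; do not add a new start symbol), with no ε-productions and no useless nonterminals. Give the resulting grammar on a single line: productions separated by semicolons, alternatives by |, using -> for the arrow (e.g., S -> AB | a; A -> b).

S -> a | CD; A -> b; B -> a; C -> h; D -> SE; E -> AB | JJ; J -> BC | CC

No ε-productions.
No unit productions to eliminate.
TERM: introduce B -> a, A -> b, C -> h and substitute in every rule of length ≥2.
BIN: S -> CSE becomes S -> CD, D -> SE.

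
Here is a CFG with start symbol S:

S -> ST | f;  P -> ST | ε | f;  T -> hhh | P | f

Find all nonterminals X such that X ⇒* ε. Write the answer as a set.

Directly nullable (have an ε-rule): {P}.
T is nullable via T -> P (every symbol on the right is already known nullable).
Not nullable: S — each has a terminal in every rule's right-hand side or depends on a non-nullable symbol.

{P, T}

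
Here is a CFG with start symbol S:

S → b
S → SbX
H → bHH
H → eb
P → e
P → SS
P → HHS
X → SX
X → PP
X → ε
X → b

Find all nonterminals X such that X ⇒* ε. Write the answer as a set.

{X}

Directly nullable (have an ε-rule): {X}.
Not nullable: H, P, S — each has a terminal in every rule's right-hand side or depends on a non-nullable symbol.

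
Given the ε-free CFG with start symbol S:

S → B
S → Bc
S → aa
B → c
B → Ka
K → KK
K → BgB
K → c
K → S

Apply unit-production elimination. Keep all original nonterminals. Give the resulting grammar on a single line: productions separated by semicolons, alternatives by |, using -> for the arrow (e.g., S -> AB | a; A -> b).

Unit productions: K->S, S->B.
Unit pairs (A ⇒* B via units): (K,B), (K,S), (S,B).
S: inherits non-unit rules of {B, S} → Bc | Ka | aa | c.
B: inherits non-unit rules of {B} → Ka | c.
K: inherits non-unit rules of {B, K, S} → Bc | BgB | KK | Ka | aa | c.

S -> c | Bc | Ka | aa; B -> c | Ka; K -> c | Bc | KK | Ka | aa | BgB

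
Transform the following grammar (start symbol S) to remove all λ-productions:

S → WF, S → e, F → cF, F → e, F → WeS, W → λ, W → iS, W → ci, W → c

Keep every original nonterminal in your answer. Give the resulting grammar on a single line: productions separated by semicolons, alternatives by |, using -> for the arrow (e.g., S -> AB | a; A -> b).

S -> F | e | WF; F -> e | cF | eS | WeS; W -> c | ci | iS

Nullable set: {W}.
S -> WF: W nullable, giving F | WF.
F -> WeS: W nullable, giving WeS | eS.
Drop W -> λ.
Unchanged (no nullable symbols): S -> e; F -> cF; F -> e; W -> c; W -> ci; W -> iS.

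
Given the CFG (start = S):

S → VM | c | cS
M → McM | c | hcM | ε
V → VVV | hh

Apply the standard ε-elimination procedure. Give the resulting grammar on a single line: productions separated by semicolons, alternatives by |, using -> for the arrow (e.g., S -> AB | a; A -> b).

Nullable set: {M}.
S -> VM: M nullable, giving V | VM.
Drop M -> ε.
M -> McM: M, M nullable, giving Mc | McM | c | cM.
M -> hcM: M nullable, giving hc | hcM.
Unchanged (no nullable symbols): S -> c; S -> cS; M -> c; V -> VVV; V -> hh.

S -> V | c | VM | cS; M -> c | Mc | cM | hc | McM | hcM; V -> hh | VVV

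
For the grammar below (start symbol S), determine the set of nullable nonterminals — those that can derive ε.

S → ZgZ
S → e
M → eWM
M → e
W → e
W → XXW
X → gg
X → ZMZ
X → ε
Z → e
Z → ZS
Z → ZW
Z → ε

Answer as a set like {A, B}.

Directly nullable (have an ε-rule): {X, Z}.
Not nullable: M, S, W — each has a terminal in every rule's right-hand side or depends on a non-nullable symbol.

{X, Z}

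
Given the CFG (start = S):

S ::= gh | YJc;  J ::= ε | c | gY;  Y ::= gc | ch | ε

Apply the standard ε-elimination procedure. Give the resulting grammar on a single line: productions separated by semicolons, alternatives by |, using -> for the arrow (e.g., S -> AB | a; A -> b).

Nullable set: {J, Y}.
S -> YJc: Y, J nullable, giving Jc | YJc | Yc | c.
Drop J -> ε.
J -> gY: Y nullable, giving g | gY.
Drop Y -> ε.
Unchanged (no nullable symbols): S -> gh; J -> c; Y -> ch; Y -> gc.

S -> c | Jc | Yc | gh | YJc; J -> c | g | gY; Y -> ch | gc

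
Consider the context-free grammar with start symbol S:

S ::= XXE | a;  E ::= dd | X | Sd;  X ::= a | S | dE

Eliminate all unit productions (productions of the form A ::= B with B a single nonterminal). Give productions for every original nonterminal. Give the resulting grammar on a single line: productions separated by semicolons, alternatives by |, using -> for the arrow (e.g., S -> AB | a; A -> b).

S -> a | XXE; E -> a | Sd | dE | dd | XXE; X -> a | dE | XXE

Unit productions: E->X, X->S.
Unit pairs (A ⇒* B via units): (E,S), (E,X), (X,S).
S: inherits non-unit rules of {S} → XXE | a.
E: inherits non-unit rules of {E, S, X} → Sd | XXE | a | dE | dd.
X: inherits non-unit rules of {S, X} → XXE | a | dE.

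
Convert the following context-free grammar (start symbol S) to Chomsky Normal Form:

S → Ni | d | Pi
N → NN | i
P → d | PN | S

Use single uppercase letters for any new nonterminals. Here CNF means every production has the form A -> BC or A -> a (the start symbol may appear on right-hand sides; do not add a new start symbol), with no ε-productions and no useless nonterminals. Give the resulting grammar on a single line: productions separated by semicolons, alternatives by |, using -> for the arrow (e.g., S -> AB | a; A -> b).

No ε-productions.
After unit-elimination: S -> d | Ni | Pi; N -> i | NN; P -> d | Ni | PN | Pi.
TERM: introduce A -> i and substitute in every rule of length ≥2.

S -> d | NA | PA; A -> i; N -> i | NN; P -> d | NA | PA | PN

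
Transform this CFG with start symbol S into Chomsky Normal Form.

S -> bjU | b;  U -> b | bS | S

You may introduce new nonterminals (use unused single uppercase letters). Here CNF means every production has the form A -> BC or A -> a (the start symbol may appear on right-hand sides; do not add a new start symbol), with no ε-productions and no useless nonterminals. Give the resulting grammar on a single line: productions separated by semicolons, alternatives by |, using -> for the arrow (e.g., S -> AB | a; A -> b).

No ε-productions.
After unit-elimination: S -> b | bjU; U -> b | bS | bjU.
TERM: introduce A -> b, B -> j and substitute in every rule of length ≥2.
BIN: S -> ABU becomes S -> AC, C -> BU; U -> ABU becomes U -> AD, D -> BU.

S -> b | AC; A -> b; B -> j; C -> BU; D -> BU; U -> b | AD | AS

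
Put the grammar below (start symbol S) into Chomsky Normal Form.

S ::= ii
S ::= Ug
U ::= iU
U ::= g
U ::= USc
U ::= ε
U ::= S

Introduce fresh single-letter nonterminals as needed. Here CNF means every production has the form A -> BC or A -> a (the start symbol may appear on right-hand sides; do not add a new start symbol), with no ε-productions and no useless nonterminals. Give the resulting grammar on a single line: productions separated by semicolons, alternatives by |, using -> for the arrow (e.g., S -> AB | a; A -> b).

Nullable: {U}; after ε-elimination: S -> g | Ug | ii; U -> S | g | i | Sc | iU | USc.
After unit-elimination: S -> g | Ug | ii; U -> g | i | Sc | Ug | iU | ii | USc.
TERM: introduce C -> c, A -> g, B -> i and substitute in every rule of length ≥2.
BIN: U -> USC becomes U -> UD, D -> SC.

S -> g | BB | UA; A -> g; B -> i; C -> c; D -> SC; U -> g | i | BB | BU | SC | UA | UD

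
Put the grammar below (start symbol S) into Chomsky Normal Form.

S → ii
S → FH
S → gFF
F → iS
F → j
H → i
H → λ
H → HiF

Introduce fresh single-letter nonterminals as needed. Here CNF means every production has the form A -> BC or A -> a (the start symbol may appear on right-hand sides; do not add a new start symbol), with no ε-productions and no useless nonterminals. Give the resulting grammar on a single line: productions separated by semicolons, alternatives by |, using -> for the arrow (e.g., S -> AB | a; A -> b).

Nullable: {H}; after ε-elimination: S -> F | FH | ii | gFF; F -> j | iS; H -> i | iF | HiF.
After unit-elimination: S -> j | FH | iS | ii | gFF; F -> j | iS; H -> i | iF | HiF.
TERM: introduce B -> g, A -> i and substitute in every rule of length ≥2.
BIN: H -> HAF becomes H -> HC, C -> AF; S -> BFF becomes S -> BD, D -> FF.

S -> j | AA | AS | BD | FH; A -> i; B -> g; C -> AF; D -> FF; F -> j | AS; H -> i | AF | HC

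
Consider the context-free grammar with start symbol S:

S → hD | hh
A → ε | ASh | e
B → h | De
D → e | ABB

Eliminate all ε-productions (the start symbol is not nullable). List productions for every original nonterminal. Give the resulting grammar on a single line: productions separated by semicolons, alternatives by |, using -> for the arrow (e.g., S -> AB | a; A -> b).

Nullable set: {A}.
Drop A -> ε.
A -> ASh: A nullable, giving ASh | Sh.
D -> ABB: A nullable, giving ABB | BB.
Unchanged (no nullable symbols): S -> hD; S -> hh; A -> e; B -> De; B -> h; D -> e.

S -> hD | hh; A -> e | Sh | ASh; B -> h | De; D -> e | BB | ABB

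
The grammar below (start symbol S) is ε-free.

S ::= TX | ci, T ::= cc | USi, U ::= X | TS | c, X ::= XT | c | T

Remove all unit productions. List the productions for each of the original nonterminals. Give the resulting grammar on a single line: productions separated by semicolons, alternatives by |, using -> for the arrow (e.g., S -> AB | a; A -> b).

Unit productions: U->X, X->T.
Unit pairs (A ⇒* B via units): (U,T), (U,X), (X,T).
S: inherits non-unit rules of {S} → TX | ci.
T: inherits non-unit rules of {T} → USi | cc.
U: inherits non-unit rules of {T, U, X} → TS | USi | XT | c | cc.
X: inherits non-unit rules of {T, X} → USi | XT | c | cc.

S -> TX | ci; T -> cc | USi; U -> c | TS | XT | cc | USi; X -> c | XT | cc | USi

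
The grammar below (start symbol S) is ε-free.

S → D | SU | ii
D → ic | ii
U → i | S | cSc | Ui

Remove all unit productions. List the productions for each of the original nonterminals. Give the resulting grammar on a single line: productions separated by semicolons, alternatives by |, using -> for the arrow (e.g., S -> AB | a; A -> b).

Unit productions: S->D, U->S.
Unit pairs (A ⇒* B via units): (S,D), (U,D), (U,S).
S: inherits non-unit rules of {D, S} → SU | ic | ii.
D: inherits non-unit rules of {D} → ic | ii.
U: inherits non-unit rules of {D, S, U} → SU | Ui | cSc | i | ic | ii.

S -> SU | ic | ii; D -> ic | ii; U -> i | SU | Ui | ic | ii | cSc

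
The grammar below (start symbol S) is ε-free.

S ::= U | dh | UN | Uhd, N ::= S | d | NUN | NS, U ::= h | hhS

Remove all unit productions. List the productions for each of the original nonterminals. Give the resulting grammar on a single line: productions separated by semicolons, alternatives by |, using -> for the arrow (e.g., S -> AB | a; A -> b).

S -> h | UN | dh | Uhd | hhS; N -> d | h | NS | UN | dh | NUN | Uhd | hhS; U -> h | hhS

Unit productions: N->S, S->U.
Unit pairs (A ⇒* B via units): (N,S), (N,U), (S,U).
S: inherits non-unit rules of {S, U} → UN | Uhd | dh | h | hhS.
N: inherits non-unit rules of {N, S, U} → NS | NUN | UN | Uhd | d | dh | h | hhS.
U: inherits non-unit rules of {U} → h | hhS.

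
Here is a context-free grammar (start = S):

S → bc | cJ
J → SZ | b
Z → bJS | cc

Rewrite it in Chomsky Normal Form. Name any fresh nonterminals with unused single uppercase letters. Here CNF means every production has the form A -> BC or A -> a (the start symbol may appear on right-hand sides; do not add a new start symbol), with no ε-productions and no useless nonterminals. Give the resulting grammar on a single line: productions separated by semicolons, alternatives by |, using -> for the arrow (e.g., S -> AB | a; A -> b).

No ε-productions.
No unit productions to eliminate.
TERM: introduce A -> b, B -> c and substitute in every rule of length ≥2.
BIN: Z -> AJS becomes Z -> AC, C -> JS.

S -> AB | BJ; A -> b; B -> c; C -> JS; J -> b | SZ; Z -> AC | BB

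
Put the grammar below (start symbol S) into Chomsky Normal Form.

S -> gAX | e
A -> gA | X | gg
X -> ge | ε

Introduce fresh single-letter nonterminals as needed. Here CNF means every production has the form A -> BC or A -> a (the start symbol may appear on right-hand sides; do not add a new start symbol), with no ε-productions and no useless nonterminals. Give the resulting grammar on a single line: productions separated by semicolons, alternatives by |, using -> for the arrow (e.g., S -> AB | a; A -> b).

S -> e | g | BA | BD | BX; A -> g | BA | BB | BC; B -> g; C -> e; D -> AX; X -> BC

Nullable: {A, X}; after ε-elimination: S -> e | g | gA | gX | gAX; A -> X | g | gA | gg; X -> ge.
After unit-elimination: S -> e | g | gA | gX | gAX; A -> g | gA | ge | gg; X -> ge.
TERM: introduce C -> e, B -> g and substitute in every rule of length ≥2.
BIN: S -> BAX becomes S -> BD, D -> AX.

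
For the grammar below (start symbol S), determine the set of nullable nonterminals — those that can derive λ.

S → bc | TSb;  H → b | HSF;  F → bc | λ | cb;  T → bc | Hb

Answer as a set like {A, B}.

{F}

Directly nullable (have an ε-rule): {F}.
Not nullable: H, S, T — each has a terminal in every rule's right-hand side or depends on a non-nullable symbol.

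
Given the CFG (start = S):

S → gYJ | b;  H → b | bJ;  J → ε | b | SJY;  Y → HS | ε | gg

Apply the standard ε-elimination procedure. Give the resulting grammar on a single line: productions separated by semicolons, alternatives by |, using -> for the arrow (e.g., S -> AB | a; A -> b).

S -> b | g | gJ | gY | gYJ; H -> b | bJ; J -> S | b | SJ | SY | SJY; Y -> HS | gg

Nullable set: {J, Y}.
S -> gYJ: Y, J nullable, giving g | gJ | gY | gYJ.
H -> bJ: J nullable, giving b | bJ.
Drop J -> ε.
J -> SJY: J, Y nullable, giving S | SJ | SJY | SY.
Drop Y -> ε.
Unchanged (no nullable symbols): S -> b; H -> b; J -> b; Y -> HS; Y -> gg.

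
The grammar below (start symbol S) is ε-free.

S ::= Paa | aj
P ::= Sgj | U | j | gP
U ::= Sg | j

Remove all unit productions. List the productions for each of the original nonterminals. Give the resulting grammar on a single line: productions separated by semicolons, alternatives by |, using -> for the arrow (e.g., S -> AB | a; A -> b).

S -> aj | Paa; P -> j | Sg | gP | Sgj; U -> j | Sg

Unit productions: P->U.
Unit pairs (A ⇒* B via units): (P,U).
S: inherits non-unit rules of {S} → Paa | aj.
P: inherits non-unit rules of {P, U} → Sg | Sgj | gP | j.
U: inherits non-unit rules of {U} → Sg | j.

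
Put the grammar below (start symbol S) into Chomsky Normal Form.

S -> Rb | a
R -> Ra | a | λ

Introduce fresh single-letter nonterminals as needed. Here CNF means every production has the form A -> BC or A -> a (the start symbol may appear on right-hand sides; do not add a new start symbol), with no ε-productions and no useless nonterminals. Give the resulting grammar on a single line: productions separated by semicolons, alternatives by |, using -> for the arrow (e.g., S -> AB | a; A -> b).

S -> a | b | RB; A -> a; B -> b; R -> a | RA

Nullable: {R}; after ε-elimination: S -> a | b | Rb; R -> a | Ra.
No unit productions to eliminate.
TERM: introduce A -> a, B -> b and substitute in every rule of length ≥2.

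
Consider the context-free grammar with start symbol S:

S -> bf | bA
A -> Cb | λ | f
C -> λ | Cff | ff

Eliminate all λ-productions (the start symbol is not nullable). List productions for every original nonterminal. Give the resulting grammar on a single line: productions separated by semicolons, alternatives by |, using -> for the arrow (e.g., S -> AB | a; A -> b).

Nullable set: {A, C}.
S -> bA: A nullable, giving b | bA.
Drop A -> λ.
A -> Cb: C nullable, giving Cb | b.
Drop C -> λ.
C -> Cff: C nullable, giving Cff | ff.
Unchanged (no nullable symbols): S -> bf; A -> f; C -> ff.

S -> b | bA | bf; A -> b | f | Cb; C -> ff | Cff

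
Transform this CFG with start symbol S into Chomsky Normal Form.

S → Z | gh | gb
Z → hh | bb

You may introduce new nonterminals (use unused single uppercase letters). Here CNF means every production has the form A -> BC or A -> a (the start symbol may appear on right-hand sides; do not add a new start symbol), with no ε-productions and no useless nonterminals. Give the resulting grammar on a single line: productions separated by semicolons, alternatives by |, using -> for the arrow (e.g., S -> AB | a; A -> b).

S -> AA | BA | BC | CC; A -> b; B -> g; C -> h

No ε-productions.
After unit-elimination: S -> bb | gb | gh | hh; Z -> bb | hh.
TERM: introduce A -> b, B -> g, C -> h and substitute in every rule of length ≥2.
Drop unreachable/unproductive: Z.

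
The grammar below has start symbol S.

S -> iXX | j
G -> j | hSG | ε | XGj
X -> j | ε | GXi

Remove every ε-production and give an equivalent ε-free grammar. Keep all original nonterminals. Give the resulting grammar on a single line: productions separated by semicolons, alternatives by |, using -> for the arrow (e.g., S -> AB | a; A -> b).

S -> i | j | iX | iXX; G -> j | Gj | Xj | hS | XGj | hSG; X -> i | j | Gi | Xi | GXi

Nullable set: {G, X}.
S -> iXX: X, X nullable, giving i | iX | iXX.
Drop G -> ε.
G -> XGj: X, G nullable, giving Gj | XGj | Xj | j.
G -> hSG: G nullable, giving hS | hSG.
Drop X -> ε.
X -> GXi: G, X nullable, giving GXi | Gi | Xi | i.
Unchanged (no nullable symbols): S -> j; G -> j; X -> j.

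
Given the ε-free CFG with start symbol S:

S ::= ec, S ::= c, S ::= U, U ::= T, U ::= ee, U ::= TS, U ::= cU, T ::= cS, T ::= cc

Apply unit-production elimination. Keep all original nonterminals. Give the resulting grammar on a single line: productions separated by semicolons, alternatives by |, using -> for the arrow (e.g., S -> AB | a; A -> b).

S -> c | TS | cS | cU | cc | ec | ee; T -> cS | cc; U -> TS | cS | cU | cc | ee

Unit productions: S->U, U->T.
Unit pairs (A ⇒* B via units): (S,T), (S,U), (U,T).
S: inherits non-unit rules of {S, T, U} → TS | c | cS | cU | cc | ec | ee.
T: inherits non-unit rules of {T} → cS | cc.
U: inherits non-unit rules of {T, U} → TS | cS | cU | cc | ee.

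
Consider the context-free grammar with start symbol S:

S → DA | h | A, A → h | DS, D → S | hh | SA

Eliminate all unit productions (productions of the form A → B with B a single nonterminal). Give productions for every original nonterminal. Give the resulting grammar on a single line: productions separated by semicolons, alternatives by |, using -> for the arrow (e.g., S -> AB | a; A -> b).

Unit productions: D->S, S->A.
Unit pairs (A ⇒* B via units): (D,A), (D,S), (S,A).
S: inherits non-unit rules of {A, S} → DA | DS | h.
A: inherits non-unit rules of {A} → DS | h.
D: inherits non-unit rules of {A, D, S} → DA | DS | SA | h | hh.

S -> h | DA | DS; A -> h | DS; D -> h | DA | DS | SA | hh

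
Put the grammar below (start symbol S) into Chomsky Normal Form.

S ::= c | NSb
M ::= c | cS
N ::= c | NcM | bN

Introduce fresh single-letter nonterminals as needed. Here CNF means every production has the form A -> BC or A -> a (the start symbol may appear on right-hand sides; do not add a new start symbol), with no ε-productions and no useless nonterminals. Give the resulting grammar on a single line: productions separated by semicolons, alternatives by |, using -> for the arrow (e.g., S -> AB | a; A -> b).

No ε-productions.
No unit productions to eliminate.
TERM: introduce B -> b, A -> c and substitute in every rule of length ≥2.
BIN: N -> NAM becomes N -> NC, C -> AM; S -> NSB becomes S -> ND, D -> SB.

S -> c | ND; A -> c; B -> b; C -> AM; D -> SB; M -> c | AS; N -> c | BN | NC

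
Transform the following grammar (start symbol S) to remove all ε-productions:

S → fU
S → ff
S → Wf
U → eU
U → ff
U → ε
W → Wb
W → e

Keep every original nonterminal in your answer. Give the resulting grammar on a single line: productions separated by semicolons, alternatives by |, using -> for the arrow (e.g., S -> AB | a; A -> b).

Nullable set: {U}.
S -> fU: U nullable, giving f | fU.
Drop U -> ε.
U -> eU: U nullable, giving e | eU.
Unchanged (no nullable symbols): S -> Wf; S -> ff; U -> ff; W -> Wb; W -> e.

S -> f | Wf | fU | ff; U -> e | eU | ff; W -> e | Wb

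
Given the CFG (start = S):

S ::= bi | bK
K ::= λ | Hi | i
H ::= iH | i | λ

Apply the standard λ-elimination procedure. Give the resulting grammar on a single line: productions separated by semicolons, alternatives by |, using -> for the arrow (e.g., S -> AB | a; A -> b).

S -> b | bK | bi; H -> i | iH; K -> i | Hi

Nullable set: {H, K}.
S -> bK: K nullable, giving b | bK.
Drop H -> λ.
H -> iH: H nullable, giving i | iH.
Drop K -> λ.
K -> Hi: H nullable, giving Hi | i.
Unchanged (no nullable symbols): S -> bi; H -> i; K -> i.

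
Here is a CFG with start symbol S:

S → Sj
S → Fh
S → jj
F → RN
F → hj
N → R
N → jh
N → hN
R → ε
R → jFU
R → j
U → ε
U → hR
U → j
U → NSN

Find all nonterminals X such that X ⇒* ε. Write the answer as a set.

{F, N, R, U}

Directly nullable (have an ε-rule): {R, U}.
N is nullable via N -> R (every symbol on the right is already known nullable).
F is nullable via F -> RN (every symbol on the right is already known nullable).
Not nullable: S — each has a terminal in every rule's right-hand side or depends on a non-nullable symbol.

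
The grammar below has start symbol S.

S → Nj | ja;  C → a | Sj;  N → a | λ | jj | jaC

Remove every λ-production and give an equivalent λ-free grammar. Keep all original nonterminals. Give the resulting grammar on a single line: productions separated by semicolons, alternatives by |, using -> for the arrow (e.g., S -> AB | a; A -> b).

S -> j | Nj | ja; C -> a | Sj; N -> a | jj | jaC

Nullable set: {N}.
S -> Nj: N nullable, giving Nj | j.
Drop N -> λ.
Unchanged (no nullable symbols): S -> ja; C -> Sj; C -> a; N -> a; N -> jaC; N -> jj.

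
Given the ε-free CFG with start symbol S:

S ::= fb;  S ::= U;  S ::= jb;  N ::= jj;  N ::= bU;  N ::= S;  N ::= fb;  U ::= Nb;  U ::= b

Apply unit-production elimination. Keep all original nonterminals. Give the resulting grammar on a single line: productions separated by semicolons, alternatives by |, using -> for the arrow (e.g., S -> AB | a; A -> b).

S -> b | Nb | fb | jb; N -> b | Nb | bU | fb | jb | jj; U -> b | Nb

Unit productions: N->S, S->U.
Unit pairs (A ⇒* B via units): (N,S), (N,U), (S,U).
S: inherits non-unit rules of {S, U} → Nb | b | fb | jb.
N: inherits non-unit rules of {N, S, U} → Nb | b | bU | fb | jb | jj.
U: inherits non-unit rules of {U} → Nb | b.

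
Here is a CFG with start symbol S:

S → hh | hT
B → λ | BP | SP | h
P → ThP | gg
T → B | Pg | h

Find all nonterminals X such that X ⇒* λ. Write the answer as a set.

{B, T}

Directly nullable (have an ε-rule): {B}.
T is nullable via T -> B (every symbol on the right is already known nullable).
Not nullable: P, S — each has a terminal in every rule's right-hand side or depends on a non-nullable symbol.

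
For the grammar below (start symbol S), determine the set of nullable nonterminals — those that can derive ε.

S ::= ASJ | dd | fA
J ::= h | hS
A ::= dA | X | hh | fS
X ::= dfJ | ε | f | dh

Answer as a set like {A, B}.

{A, X}

Directly nullable (have an ε-rule): {X}.
A is nullable via A -> X (every symbol on the right is already known nullable).
Not nullable: J, S — each has a terminal in every rule's right-hand side or depends on a non-nullable symbol.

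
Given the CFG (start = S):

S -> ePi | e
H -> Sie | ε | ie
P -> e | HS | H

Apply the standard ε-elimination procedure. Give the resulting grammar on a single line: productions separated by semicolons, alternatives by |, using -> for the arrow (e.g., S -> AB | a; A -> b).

S -> e | ei | ePi; H -> ie | Sie; P -> H | S | e | HS

Nullable set: {H, P}.
S -> ePi: P nullable, giving ePi | ei.
Drop H -> ε.
P -> H: H nullable, giving H.
P -> HS: H nullable, giving HS | S.
Unchanged (no nullable symbols): S -> e; H -> Sie; H -> ie; P -> e.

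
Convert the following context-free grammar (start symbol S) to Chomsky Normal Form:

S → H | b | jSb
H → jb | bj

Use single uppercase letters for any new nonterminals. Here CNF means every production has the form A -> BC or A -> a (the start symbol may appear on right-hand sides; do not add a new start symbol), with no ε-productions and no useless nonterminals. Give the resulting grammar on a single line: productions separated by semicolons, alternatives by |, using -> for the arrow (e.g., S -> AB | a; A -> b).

No ε-productions.
After unit-elimination: S -> b | bj | jb | jSb; H -> bj | jb.
TERM: introduce A -> b, B -> j and substitute in every rule of length ≥2.
BIN: S -> BSA becomes S -> BC, C -> SA.
Drop unreachable/unproductive: H.

S -> b | AB | BA | BC; A -> b; B -> j; C -> SA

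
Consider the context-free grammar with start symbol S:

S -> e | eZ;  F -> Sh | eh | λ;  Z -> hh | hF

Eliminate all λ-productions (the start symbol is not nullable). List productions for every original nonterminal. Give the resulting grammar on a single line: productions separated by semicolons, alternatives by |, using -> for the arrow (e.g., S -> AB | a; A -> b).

Nullable set: {F}.
Drop F -> λ.
Z -> hF: F nullable, giving h | hF.
Unchanged (no nullable symbols): S -> e; S -> eZ; F -> Sh; F -> eh; Z -> hh.

S -> e | eZ; F -> Sh | eh; Z -> h | hF | hh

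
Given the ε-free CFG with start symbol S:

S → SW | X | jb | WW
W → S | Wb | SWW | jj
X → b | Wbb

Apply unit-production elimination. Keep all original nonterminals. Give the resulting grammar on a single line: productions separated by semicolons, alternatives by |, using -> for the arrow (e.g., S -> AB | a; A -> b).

S -> b | SW | WW | jb | Wbb; W -> b | SW | WW | Wb | jb | jj | SWW | Wbb; X -> b | Wbb

Unit productions: S->X, W->S.
Unit pairs (A ⇒* B via units): (S,X), (W,S), (W,X).
S: inherits non-unit rules of {S, X} → SW | WW | Wbb | b | jb.
W: inherits non-unit rules of {S, W, X} → SW | SWW | WW | Wb | Wbb | b | jb | jj.
X: inherits non-unit rules of {X} → Wbb | b.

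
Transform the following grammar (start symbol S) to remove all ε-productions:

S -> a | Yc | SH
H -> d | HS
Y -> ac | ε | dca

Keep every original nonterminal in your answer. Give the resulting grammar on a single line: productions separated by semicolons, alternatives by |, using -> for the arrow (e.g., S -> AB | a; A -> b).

Nullable set: {Y}.
S -> Yc: Y nullable, giving Yc | c.
Drop Y -> ε.
Unchanged (no nullable symbols): S -> SH; S -> a; H -> HS; H -> d; Y -> ac; Y -> dca.

S -> a | c | SH | Yc; H -> d | HS; Y -> ac | dca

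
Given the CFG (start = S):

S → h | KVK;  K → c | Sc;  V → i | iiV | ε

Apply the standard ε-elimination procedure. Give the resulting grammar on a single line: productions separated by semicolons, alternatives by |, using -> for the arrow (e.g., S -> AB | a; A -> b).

Nullable set: {V}.
S -> KVK: V nullable, giving KK | KVK.
Drop V -> ε.
V -> iiV: V nullable, giving ii | iiV.
Unchanged (no nullable symbols): S -> h; K -> Sc; K -> c; V -> i.

S -> h | KK | KVK; K -> c | Sc; V -> i | ii | iiV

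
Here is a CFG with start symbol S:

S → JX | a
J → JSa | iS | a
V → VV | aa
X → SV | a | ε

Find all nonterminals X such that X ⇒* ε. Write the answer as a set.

Directly nullable (have an ε-rule): {X}.
Not nullable: J, S, V — each has a terminal in every rule's right-hand side or depends on a non-nullable symbol.

{X}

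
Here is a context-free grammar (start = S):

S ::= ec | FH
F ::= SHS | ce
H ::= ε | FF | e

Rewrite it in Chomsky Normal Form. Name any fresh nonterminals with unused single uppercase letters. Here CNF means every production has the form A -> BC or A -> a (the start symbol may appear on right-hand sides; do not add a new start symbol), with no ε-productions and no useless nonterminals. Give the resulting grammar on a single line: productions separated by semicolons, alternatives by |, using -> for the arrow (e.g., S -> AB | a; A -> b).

Nullable: {H}; after ε-elimination: S -> F | FH | ec; F -> SS | ce | SHS; H -> e | FF.
After unit-elimination: S -> FH | SS | ce | ec | SHS; F -> SS | ce | SHS; H -> e | FF.
TERM: introduce A -> c, B -> e and substitute in every rule of length ≥2.
BIN: F -> SHS becomes F -> SC, C -> HS; S -> SHS becomes S -> SD, D -> HS.

S -> AB | BA | FH | SD | SS; A -> c; B -> e; C -> HS; D -> HS; F -> AB | SC | SS; H -> e | FF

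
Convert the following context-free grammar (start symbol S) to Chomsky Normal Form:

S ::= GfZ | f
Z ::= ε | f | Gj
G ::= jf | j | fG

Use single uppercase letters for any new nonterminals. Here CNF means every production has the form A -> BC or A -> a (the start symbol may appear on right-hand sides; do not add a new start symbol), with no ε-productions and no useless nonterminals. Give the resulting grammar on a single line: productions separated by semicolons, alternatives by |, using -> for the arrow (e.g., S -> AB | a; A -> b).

Nullable: {Z}; after ε-elimination: S -> f | Gf | GfZ; G -> j | fG | jf; Z -> f | Gj.
No unit productions to eliminate.
TERM: introduce A -> f, B -> j and substitute in every rule of length ≥2.
BIN: S -> GAZ becomes S -> GC, C -> AZ.

S -> f | GA | GC; A -> f; B -> j; C -> AZ; G -> j | AG | BA; Z -> f | GB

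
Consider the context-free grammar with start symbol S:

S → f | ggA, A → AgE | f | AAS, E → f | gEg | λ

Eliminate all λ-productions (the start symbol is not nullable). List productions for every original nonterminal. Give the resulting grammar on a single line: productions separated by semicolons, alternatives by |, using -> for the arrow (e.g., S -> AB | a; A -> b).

Nullable set: {E}.
A -> AgE: E nullable, giving Ag | AgE.
Drop E -> λ.
E -> gEg: E nullable, giving gEg | gg.
Unchanged (no nullable symbols): S -> f; S -> ggA; A -> AAS; A -> f; E -> f.

S -> f | ggA; A -> f | Ag | AAS | AgE; E -> f | gg | gEg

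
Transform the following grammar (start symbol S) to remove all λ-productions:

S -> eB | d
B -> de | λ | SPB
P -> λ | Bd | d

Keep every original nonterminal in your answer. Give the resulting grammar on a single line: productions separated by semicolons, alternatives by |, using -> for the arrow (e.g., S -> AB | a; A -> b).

S -> d | e | eB; B -> S | SB | SP | de | SPB; P -> d | Bd

Nullable set: {B, P}.
S -> eB: B nullable, giving e | eB.
Drop B -> λ.
B -> SPB: P, B nullable, giving S | SB | SP | SPB.
Drop P -> λ.
P -> Bd: B nullable, giving Bd | d.
Unchanged (no nullable symbols): S -> d; B -> de; P -> d.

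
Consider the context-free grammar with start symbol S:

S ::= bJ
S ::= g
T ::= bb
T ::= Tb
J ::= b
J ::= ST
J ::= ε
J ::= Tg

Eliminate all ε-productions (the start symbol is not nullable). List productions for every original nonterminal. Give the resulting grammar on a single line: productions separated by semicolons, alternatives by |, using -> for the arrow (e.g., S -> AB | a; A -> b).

Nullable set: {J}.
S -> bJ: J nullable, giving b | bJ.
Drop J -> ε.
Unchanged (no nullable symbols): S -> g; J -> ST; J -> Tg; J -> b; T -> Tb; T -> bb.

S -> b | g | bJ; J -> b | ST | Tg; T -> Tb | bb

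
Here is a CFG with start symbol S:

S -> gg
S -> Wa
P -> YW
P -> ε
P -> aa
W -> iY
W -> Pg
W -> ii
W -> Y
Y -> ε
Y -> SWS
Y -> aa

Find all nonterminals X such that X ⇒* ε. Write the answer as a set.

Directly nullable (have an ε-rule): {P, Y}.
W is nullable via W -> Y (every symbol on the right is already known nullable).
Not nullable: S — each has a terminal in every rule's right-hand side or depends on a non-nullable symbol.

{P, W, Y}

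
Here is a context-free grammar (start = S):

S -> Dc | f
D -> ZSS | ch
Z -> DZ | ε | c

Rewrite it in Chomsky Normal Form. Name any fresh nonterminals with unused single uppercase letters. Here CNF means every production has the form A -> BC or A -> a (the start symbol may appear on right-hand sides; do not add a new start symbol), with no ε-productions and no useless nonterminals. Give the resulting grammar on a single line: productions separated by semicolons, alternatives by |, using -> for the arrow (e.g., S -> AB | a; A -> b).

S -> f | DA; A -> c; B -> h; C -> SS; D -> AB | SS | ZC; E -> SS; Z -> c | AB | DZ | SS | ZE

Nullable: {Z}; after ε-elimination: S -> f | Dc; D -> SS | ch | ZSS; Z -> D | c | DZ.
After unit-elimination: S -> f | Dc; D -> SS | ch | ZSS; Z -> c | DZ | SS | ch | ZSS.
TERM: introduce A -> c, B -> h and substitute in every rule of length ≥2.
BIN: D -> ZSS becomes D -> ZC, C -> SS; Z -> ZSS becomes Z -> ZE, E -> SS.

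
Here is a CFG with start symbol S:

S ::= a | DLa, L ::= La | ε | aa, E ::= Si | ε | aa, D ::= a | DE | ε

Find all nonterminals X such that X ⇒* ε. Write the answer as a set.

{D, E, L}

Directly nullable (have an ε-rule): {D, E, L}.
Not nullable: S — each has a terminal in every rule's right-hand side or depends on a non-nullable symbol.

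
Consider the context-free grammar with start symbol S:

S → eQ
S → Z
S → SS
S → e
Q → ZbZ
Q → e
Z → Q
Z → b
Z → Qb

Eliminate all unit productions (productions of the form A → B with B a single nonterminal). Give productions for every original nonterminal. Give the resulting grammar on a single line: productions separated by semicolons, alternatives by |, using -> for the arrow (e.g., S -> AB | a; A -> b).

Unit productions: S->Z, Z->Q.
Unit pairs (A ⇒* B via units): (S,Q), (S,Z), (Z,Q).
S: inherits non-unit rules of {Q, S, Z} → Qb | SS | ZbZ | b | e | eQ.
Q: inherits non-unit rules of {Q} → ZbZ | e.
Z: inherits non-unit rules of {Q, Z} → Qb | ZbZ | b | e.

S -> b | e | Qb | SS | eQ | ZbZ; Q -> e | ZbZ; Z -> b | e | Qb | ZbZ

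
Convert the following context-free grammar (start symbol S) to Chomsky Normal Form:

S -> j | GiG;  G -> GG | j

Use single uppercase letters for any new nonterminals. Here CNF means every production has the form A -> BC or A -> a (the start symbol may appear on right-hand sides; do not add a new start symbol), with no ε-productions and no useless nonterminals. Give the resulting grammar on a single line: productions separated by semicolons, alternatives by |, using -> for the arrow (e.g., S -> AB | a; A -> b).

No ε-productions.
No unit productions to eliminate.
TERM: introduce A -> i and substitute in every rule of length ≥2.
BIN: S -> GAG becomes S -> GB, B -> AG.

S -> j | GB; A -> i; B -> AG; G -> j | GG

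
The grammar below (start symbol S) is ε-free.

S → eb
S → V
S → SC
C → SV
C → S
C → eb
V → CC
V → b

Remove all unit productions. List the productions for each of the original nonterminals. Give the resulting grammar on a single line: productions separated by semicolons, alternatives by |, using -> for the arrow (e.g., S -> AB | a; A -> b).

S -> b | CC | SC | eb; C -> b | CC | SC | SV | eb; V -> b | CC

Unit productions: C->S, S->V.
Unit pairs (A ⇒* B via units): (C,S), (C,V), (S,V).
S: inherits non-unit rules of {S, V} → CC | SC | b | eb.
C: inherits non-unit rules of {C, S, V} → CC | SC | SV | b | eb.
V: inherits non-unit rules of {V} → CC | b.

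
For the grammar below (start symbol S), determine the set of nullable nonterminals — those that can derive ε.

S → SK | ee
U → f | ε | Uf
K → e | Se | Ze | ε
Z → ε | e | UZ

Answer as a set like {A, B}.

Directly nullable (have an ε-rule): {K, U, Z}.
Not nullable: S — each has a terminal in every rule's right-hand side or depends on a non-nullable symbol.

{K, U, Z}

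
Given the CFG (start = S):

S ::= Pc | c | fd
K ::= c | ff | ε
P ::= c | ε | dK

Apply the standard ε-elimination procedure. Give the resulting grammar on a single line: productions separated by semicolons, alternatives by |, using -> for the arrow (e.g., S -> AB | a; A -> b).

S -> c | Pc | fd; K -> c | ff; P -> c | d | dK

Nullable set: {K, P}.
S -> Pc: P nullable, giving Pc | c.
Drop K -> ε.
Drop P -> ε.
P -> dK: K nullable, giving d | dK.
Unchanged (no nullable symbols): S -> c; S -> fd; K -> c; K -> ff; P -> c.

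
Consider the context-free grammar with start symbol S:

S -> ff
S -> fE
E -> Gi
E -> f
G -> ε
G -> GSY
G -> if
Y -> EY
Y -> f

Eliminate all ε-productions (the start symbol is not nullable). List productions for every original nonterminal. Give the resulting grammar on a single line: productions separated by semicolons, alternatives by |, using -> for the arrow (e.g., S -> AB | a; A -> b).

Nullable set: {G}.
E -> Gi: G nullable, giving Gi | i.
Drop G -> ε.
G -> GSY: G nullable, giving GSY | SY.
Unchanged (no nullable symbols): S -> fE; S -> ff; E -> f; G -> if; Y -> EY; Y -> f.

S -> fE | ff; E -> f | i | Gi; G -> SY | if | GSY; Y -> f | EY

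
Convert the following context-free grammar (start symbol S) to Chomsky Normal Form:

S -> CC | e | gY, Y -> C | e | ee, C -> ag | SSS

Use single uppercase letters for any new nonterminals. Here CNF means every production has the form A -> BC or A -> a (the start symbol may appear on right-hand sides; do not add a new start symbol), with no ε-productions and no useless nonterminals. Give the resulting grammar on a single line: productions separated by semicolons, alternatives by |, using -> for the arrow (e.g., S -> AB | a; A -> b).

S -> e | BY | CC; A -> a; B -> g; C -> AB | SE; D -> e; E -> SS; F -> SS; Y -> e | AB | DD | SF

No ε-productions.
After unit-elimination: S -> e | CC | gY; C -> ag | SSS; Y -> e | ag | ee | SSS.
TERM: introduce A -> a, D -> e, B -> g and substitute in every rule of length ≥2.
BIN: C -> SSS becomes C -> SE, E -> SS; Y -> SSS becomes Y -> SF, F -> SS.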